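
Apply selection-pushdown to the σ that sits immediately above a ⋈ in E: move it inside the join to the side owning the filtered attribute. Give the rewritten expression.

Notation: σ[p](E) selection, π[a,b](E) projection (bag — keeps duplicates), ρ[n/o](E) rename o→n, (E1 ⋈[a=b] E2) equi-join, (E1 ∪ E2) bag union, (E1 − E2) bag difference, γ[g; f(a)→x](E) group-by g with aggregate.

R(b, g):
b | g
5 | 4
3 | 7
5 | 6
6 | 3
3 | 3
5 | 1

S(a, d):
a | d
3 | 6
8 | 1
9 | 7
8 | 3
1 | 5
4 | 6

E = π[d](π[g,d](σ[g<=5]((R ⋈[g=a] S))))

σ filters on g, owned by the left side.
E' = π[d](π[g,d]((σ[g<=5](R) ⋈[g=a] S)))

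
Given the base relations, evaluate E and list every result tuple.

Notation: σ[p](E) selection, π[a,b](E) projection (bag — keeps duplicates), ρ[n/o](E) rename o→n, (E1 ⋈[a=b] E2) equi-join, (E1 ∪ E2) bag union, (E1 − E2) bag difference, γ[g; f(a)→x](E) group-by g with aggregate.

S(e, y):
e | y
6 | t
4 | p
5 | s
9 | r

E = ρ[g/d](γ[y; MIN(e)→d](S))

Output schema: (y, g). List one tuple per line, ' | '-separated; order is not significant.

Stepwise |·|:
  S → 4
  γ[y; MIN(e)→d](S) → 4
  ρ[g/d](γ[y; MIN(e)→d](S)) → 4

== RESULT ==
y | g
p | 4
r | 9
s | 5
t | 6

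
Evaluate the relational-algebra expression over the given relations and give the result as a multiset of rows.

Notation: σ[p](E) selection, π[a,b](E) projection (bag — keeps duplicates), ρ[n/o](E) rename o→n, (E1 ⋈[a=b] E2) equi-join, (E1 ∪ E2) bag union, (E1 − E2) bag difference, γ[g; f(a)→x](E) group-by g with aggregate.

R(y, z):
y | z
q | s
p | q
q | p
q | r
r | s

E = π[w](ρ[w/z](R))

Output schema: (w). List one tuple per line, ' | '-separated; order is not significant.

Stepwise |·|:
  R → 5
  ρ[w/z](R) → 5
  π[w](ρ[w/z](R)) → 5

== RESULT ==
w
p
q
r
s
s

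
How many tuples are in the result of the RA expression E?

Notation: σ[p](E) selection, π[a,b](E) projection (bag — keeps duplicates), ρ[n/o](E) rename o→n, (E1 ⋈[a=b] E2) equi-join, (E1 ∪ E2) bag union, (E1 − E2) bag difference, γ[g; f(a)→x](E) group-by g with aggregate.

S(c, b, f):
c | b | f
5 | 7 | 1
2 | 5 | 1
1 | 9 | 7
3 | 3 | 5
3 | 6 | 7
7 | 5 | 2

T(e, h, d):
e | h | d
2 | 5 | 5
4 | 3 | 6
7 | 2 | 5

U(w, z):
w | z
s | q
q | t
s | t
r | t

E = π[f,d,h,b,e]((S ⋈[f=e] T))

Per-node cardinality:
  S → 6
  T → 3
  (S ⋈[f=e] T) → 3
  π[f,d,h,b,e]((S ⋈[f=e] T)) → 3

|E| = 3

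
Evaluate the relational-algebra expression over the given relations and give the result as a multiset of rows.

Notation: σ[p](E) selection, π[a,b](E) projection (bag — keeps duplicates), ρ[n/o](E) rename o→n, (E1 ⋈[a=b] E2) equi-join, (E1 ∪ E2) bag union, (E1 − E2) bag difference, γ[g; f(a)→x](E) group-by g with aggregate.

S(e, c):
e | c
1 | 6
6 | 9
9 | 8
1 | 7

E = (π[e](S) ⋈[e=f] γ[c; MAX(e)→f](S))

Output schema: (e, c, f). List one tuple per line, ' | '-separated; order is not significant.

Row counts bottom-up:
  S → 4
  π[e](S) → 4
  S → 4
  γ[c; MAX(e)→f](S) → 4
  (π[e](S) ⋈[e=f] γ[c; MAX(e)→f](S)) → 6

== RESULT ==
e | c | f
1 | 6 | 1
1 | 6 | 1
1 | 7 | 1
1 | 7 | 1
6 | 9 | 6
9 | 8 | 9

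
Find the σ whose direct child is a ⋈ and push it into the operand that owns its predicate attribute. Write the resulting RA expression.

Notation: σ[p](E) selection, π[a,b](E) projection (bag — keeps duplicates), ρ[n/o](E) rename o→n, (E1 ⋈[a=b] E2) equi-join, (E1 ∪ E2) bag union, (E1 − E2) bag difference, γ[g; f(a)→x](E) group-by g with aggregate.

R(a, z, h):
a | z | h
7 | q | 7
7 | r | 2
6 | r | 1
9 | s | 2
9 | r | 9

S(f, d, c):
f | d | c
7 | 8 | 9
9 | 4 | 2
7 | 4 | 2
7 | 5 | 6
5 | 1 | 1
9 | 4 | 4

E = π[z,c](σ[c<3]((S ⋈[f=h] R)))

σ filters on c, owned by the left side.
E' = π[z,c]((σ[c<3](S) ⋈[f=h] R))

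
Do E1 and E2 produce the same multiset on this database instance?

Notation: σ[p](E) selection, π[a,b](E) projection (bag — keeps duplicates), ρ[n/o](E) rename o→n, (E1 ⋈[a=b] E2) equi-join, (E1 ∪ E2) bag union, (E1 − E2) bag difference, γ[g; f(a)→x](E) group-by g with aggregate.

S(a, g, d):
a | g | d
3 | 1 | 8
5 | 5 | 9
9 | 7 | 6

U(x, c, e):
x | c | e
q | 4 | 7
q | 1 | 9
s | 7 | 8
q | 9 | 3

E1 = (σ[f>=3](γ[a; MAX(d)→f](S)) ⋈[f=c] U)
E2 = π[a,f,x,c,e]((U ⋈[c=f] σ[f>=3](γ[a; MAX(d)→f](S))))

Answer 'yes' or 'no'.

E1 per-node cardinality:
  S → 3
  γ[a; MAX(d)→f](S) → 3
  σ[f>=3](γ[a; MAX(d)→f](S)) → 3
  U → 4
  (σ[f>=3](γ[a; MAX(d)→f](S)) ⋈[f=c] U) → 1
E2 per-node cardinality:
  U → 4
  S → 3
  γ[a; MAX(d)→f](S) → 3
  σ[f>=3](γ[a; MAX(d)→f](S)) → 3
  (U ⋈[c=f] σ[f>=3](γ[a; MAX(d)→f](S))) → 1
  π[a,f,x,c,e]((U ⋈[c=f] σ[f>=3](γ[a; MAX(d)→f](S)))) → 1

E1 and E2 produce the same multiset:
a | f | x | c | e
5 | 9 | q | 9 | 3

yes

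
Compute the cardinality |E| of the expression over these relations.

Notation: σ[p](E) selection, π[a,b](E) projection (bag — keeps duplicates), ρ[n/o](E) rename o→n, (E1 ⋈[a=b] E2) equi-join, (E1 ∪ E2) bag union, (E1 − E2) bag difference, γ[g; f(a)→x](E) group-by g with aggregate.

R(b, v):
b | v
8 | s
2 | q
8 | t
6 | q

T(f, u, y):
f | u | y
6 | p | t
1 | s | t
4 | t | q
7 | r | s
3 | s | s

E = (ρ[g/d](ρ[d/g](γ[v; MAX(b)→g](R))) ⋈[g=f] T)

Row counts bottom-up:
  R → 4
  γ[v; MAX(b)→g](R) → 3
  ρ[d/g](γ[v; MAX(b)→g](R)) → 3
  ρ[g/d](ρ[d/g](γ[v; MAX(b)→g](R))) → 3
  T → 5
  (ρ[g/d](ρ[d/g](γ[v; MAX(b)→g](R))) ⋈[g=f] T) → 1

|E| = 1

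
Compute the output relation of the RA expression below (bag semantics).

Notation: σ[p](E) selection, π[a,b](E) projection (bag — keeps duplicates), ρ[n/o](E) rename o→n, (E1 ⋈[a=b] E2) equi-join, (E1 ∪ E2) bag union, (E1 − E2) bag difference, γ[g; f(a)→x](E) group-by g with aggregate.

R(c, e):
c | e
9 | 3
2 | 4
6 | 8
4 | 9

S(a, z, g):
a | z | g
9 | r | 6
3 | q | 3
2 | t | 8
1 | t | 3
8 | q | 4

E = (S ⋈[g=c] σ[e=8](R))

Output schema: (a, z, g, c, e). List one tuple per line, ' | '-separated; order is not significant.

Row counts bottom-up:
  S → 5
  R → 4
  σ[e=8](R) → 1
  (S ⋈[g=c] σ[e=8](R)) → 1

== RESULT ==
a | z | g | c | e
9 | r | 6 | 6 | 8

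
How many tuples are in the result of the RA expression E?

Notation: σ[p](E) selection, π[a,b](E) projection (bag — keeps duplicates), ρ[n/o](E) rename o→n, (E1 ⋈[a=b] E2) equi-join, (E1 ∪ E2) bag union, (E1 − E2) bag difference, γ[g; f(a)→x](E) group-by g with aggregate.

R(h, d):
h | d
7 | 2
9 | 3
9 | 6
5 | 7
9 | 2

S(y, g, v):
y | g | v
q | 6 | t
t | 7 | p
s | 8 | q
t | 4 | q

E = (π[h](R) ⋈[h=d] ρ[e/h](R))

Subexpression sizes:
  R → 5
  π[h](R) → 5
  R → 5
  ρ[e/h](R) → 5
  (π[h](R) ⋈[h=d] ρ[e/h](R)) → 1

|E| = 1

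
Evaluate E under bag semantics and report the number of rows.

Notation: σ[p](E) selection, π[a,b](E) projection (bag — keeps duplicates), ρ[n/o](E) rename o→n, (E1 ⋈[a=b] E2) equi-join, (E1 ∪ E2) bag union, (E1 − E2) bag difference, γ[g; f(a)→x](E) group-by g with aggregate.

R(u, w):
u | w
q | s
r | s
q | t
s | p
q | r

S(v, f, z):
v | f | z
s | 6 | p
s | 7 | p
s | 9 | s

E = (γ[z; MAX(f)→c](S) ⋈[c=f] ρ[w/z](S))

Subexpression sizes:
  S → 3
  γ[z; MAX(f)→c](S) → 2
  S → 3
  ρ[w/z](S) → 3
  (γ[z; MAX(f)→c](S) ⋈[c=f] ρ[w/z](S)) → 2

|E| = 2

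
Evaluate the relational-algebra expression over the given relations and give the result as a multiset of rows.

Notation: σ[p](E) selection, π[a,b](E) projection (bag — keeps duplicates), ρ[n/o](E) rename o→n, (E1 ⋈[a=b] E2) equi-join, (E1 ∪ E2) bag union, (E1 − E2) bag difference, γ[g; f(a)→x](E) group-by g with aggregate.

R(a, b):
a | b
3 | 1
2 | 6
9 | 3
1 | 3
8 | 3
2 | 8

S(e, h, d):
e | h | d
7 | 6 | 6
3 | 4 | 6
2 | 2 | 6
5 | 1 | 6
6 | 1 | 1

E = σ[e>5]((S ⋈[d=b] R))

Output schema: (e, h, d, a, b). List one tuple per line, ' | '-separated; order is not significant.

Per-node cardinality:
  S → 5
  R → 6
  (S ⋈[d=b] R) → 5
  σ[e>5]((S ⋈[d=b] R)) → 2

== RESULT ==
e | h | d | a | b
6 | 1 | 1 | 3 | 1
7 | 6 | 6 | 2 | 6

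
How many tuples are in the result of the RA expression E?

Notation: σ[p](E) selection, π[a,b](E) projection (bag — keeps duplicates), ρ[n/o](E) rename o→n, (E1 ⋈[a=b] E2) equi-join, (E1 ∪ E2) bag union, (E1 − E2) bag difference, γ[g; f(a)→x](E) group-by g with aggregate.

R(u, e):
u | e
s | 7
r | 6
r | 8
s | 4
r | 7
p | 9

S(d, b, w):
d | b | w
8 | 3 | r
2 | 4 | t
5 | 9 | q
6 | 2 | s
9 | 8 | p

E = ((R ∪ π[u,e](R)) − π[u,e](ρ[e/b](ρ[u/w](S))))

Per-node cardinality:
  R → 6
  R → 6
  π[u,e](R) → 6
  (R ∪ π[u,e](R)) → 12
  S → 5
  ρ[u/w](S) → 5
  ρ[e/b](ρ[u/w](S)) → 5
  π[u,e](ρ[e/b](ρ[u/w](S))) → 5
  ((R ∪ π[u,e](R)) − π[u,e](ρ[e/b](ρ[u/w](S)))) → 12

|E| = 12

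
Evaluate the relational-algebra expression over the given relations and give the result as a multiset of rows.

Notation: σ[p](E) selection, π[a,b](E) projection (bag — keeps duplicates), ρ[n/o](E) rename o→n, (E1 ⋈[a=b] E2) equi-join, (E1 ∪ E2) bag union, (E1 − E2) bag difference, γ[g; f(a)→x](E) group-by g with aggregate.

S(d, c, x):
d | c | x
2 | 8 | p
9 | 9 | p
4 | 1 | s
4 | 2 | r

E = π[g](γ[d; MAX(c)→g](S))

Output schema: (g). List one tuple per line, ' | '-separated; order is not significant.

Per-node cardinality:
  S → 4
  γ[d; MAX(c)→g](S) → 3
  π[g](γ[d; MAX(c)→g](S)) → 3

== RESULT ==
g
2
8
9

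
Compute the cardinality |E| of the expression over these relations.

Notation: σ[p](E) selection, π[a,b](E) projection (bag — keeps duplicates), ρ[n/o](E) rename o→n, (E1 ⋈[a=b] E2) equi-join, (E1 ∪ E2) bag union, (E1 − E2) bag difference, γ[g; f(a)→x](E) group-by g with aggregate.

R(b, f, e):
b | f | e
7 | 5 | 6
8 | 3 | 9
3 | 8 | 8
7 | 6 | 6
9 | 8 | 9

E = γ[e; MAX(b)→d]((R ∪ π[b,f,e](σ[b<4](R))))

Row counts bottom-up:
  R → 5
  R → 5
  σ[b<4](R) → 1
  π[b,f,e](σ[b<4](R)) → 1
  (R ∪ π[b,f,e](σ[b<4](R))) → 6
  γ[e; MAX(b)→d]((R ∪ π[b,f,e](σ[b<4](R)))) → 3

|E| = 3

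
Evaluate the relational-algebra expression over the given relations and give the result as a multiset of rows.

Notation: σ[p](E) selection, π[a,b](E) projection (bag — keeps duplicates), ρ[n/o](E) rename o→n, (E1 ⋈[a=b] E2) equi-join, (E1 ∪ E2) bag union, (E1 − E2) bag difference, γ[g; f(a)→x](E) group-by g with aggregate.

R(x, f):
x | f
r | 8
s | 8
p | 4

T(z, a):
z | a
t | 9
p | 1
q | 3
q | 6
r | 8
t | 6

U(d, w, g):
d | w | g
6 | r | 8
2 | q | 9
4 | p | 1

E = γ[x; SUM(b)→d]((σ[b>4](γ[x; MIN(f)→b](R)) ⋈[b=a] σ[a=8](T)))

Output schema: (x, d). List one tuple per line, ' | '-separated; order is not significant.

Row counts bottom-up:
  R → 3
  γ[x; MIN(f)→b](R) → 3
  σ[b>4](γ[x; MIN(f)→b](R)) → 2
  T → 6
  σ[a=8](T) → 1
  (σ[b>4](γ[x; MIN(f)→b](R)) ⋈[b=a] σ[a=8](T)) → 2
  γ[x; SUM(b)→d]((σ[b>4](γ[x; MIN(f)→b](R)) ⋈[b=a] σ[a=8](T))) → 2

== RESULT ==
x | d
r | 8
s | 8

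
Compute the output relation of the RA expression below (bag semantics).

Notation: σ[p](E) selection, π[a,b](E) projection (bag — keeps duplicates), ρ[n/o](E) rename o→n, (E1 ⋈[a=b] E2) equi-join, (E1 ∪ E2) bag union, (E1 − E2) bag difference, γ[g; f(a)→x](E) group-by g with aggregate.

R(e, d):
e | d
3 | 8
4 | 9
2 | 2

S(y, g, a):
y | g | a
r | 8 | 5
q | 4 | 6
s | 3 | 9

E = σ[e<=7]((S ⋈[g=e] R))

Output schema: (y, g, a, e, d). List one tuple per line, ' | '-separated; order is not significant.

Row counts bottom-up:
  S → 3
  R → 3
  (S ⋈[g=e] R) → 2
  σ[e<=7]((S ⋈[g=e] R)) → 2

== RESULT ==
y | g | a | e | d
q | 4 | 6 | 4 | 9
s | 3 | 9 | 3 | 8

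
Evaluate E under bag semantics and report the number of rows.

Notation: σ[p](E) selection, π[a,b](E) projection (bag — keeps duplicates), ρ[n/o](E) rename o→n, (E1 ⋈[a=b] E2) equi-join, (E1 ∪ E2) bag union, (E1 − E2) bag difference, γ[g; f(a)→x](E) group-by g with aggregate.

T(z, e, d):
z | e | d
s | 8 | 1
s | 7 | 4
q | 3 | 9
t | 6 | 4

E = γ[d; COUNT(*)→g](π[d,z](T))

Stepwise |·|:
  T → 4
  π[d,z](T) → 4
  γ[d; COUNT(*)→g](π[d,z](T)) → 3

|E| = 3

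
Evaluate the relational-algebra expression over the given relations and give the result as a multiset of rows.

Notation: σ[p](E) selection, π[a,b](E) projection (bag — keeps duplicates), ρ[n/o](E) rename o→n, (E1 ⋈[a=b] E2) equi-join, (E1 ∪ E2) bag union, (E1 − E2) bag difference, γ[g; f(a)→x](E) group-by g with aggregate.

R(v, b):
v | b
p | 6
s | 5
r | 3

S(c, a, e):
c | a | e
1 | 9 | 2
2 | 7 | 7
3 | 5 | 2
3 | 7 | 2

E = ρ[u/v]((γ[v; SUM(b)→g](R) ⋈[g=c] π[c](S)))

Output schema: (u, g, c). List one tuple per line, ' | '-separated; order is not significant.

Per-node cardinality:
  R → 3
  γ[v; SUM(b)→g](R) → 3
  S → 4
  π[c](S) → 4
  (γ[v; SUM(b)→g](R) ⋈[g=c] π[c](S)) → 2
  ρ[u/v]((γ[v; SUM(b)→g](R) ⋈[g=c] π[c](S))) → 2

== RESULT ==
u | g | c
r | 3 | 3
r | 3 | 3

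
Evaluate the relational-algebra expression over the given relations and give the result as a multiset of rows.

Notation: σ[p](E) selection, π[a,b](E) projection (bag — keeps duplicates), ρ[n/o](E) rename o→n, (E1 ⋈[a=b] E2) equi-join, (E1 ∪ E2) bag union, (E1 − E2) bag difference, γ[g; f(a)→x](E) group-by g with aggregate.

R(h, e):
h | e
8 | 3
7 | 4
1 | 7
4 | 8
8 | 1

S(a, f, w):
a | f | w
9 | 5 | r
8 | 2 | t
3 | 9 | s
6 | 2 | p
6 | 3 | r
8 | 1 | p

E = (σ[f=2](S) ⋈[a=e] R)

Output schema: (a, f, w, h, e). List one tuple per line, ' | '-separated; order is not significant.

Stepwise |·|:
  S → 6
  σ[f=2](S) → 2
  R → 5
  (σ[f=2](S) ⋈[a=e] R) → 1

== RESULT ==
a | f | w | h | e
8 | 2 | t | 4 | 8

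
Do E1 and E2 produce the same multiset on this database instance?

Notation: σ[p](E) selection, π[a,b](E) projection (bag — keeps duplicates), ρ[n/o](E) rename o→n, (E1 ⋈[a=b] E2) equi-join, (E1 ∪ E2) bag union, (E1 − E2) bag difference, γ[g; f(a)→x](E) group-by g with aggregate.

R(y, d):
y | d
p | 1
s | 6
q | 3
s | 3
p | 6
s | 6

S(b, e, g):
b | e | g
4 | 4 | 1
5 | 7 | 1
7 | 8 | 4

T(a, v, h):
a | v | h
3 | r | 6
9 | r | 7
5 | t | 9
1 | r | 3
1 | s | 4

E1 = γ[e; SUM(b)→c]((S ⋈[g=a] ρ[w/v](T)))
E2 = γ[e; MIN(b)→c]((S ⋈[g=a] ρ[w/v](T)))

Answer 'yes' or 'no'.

E1 row counts bottom-up:
  S → 3
  T → 5
  ρ[w/v](T) → 5
  (S ⋈[g=a] ρ[w/v](T)) → 4
  γ[e; SUM(b)→c]((S ⋈[g=a] ρ[w/v](T))) → 2
E2 row counts bottom-up:
  S → 3
  T → 5
  ρ[w/v](T) → 5
  (S ⋈[g=a] ρ[w/v](T)) → 4
  γ[e; MIN(b)→c]((S ⋈[g=a] ρ[w/v](T))) → 2

E1 result:
e | c
4 | 8
7 | 10
E2 result:
e | c
4 | 4
7 | 5
Witness: (4, 4) appears 0× in E1 but 1× in E2.

no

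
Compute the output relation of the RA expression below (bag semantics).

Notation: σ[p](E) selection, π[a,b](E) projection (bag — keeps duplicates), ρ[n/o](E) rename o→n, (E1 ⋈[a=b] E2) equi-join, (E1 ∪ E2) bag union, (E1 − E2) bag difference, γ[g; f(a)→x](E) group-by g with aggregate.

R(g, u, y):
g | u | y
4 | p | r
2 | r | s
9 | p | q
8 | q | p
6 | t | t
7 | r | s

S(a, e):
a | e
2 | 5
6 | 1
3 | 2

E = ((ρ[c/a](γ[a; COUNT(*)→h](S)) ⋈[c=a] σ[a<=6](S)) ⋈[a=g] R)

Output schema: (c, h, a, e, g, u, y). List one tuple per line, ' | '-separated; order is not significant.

Per-node cardinality:
  S → 3
  γ[a; COUNT(*)→h](S) → 3
  ρ[c/a](γ[a; COUNT(*)→h](S)) → 3
  S → 3
  σ[a<=6](S) → 3
  (ρ[c/a](γ[a; COUNT(*)→h](S)) ⋈[c=a] σ[a<=6](S)) → 3
  R → 6
  ((ρ[c/a](γ[a; COUNT(*)→h](S)) ⋈[c=a] σ[a<=6](S)) ⋈[a=g] R) → 2

== RESULT ==
c | h | a | e | g | u | y
2 | 1 | 2 | 5 | 2 | r | s
6 | 1 | 6 | 1 | 6 | t | t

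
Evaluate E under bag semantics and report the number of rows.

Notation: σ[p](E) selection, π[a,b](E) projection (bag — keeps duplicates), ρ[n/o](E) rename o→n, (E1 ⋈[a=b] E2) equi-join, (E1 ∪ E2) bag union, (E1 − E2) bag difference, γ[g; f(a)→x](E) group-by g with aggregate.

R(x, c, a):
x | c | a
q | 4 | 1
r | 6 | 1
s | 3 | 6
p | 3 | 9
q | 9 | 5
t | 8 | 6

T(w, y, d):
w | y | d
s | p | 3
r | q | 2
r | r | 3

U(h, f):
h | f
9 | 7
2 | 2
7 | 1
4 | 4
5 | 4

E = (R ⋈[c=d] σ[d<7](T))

Row counts bottom-up:
  R → 6
  T → 3
  σ[d<7](T) → 3
  (R ⋈[c=d] σ[d<7](T)) → 4

|E| = 4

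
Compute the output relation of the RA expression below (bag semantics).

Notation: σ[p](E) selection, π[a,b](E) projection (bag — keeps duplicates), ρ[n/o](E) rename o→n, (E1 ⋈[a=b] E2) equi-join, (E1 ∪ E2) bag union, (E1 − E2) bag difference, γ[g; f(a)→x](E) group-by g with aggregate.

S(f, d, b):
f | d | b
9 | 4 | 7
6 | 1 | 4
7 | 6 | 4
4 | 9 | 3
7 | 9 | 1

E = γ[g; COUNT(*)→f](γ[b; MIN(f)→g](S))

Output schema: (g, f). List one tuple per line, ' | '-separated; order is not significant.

Per-node cardinality:
  S → 5
  γ[b; MIN(f)→g](S) → 4
  γ[g; COUNT(*)→f](γ[b; MIN(f)→g](S)) → 4

== RESULT ==
g | f
4 | 1
6 | 1
7 | 1
9 | 1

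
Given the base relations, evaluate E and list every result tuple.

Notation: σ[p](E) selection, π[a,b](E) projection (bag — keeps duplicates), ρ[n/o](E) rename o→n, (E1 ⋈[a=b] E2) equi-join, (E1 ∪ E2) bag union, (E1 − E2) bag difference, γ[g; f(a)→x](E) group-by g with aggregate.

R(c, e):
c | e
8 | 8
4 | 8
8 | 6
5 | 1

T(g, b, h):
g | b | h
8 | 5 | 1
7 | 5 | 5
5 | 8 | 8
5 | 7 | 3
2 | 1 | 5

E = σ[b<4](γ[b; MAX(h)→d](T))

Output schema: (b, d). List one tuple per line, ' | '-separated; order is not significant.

Row counts bottom-up:
  T → 5
  γ[b; MAX(h)→d](T) → 4
  σ[b<4](γ[b; MAX(h)→d](T)) → 1

== RESULT ==
b | d
1 | 5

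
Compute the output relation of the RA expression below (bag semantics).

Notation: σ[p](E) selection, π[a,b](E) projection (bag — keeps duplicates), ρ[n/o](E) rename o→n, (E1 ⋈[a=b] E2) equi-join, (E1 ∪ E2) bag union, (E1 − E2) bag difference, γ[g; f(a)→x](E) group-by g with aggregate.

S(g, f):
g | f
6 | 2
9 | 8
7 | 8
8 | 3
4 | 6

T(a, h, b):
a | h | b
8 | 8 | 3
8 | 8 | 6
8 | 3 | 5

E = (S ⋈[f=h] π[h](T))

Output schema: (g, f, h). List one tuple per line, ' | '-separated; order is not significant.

Per-node cardinality:
  S → 5
  T → 3
  π[h](T) → 3
  (S ⋈[f=h] π[h](T)) → 5

== RESULT ==
g | f | h
7 | 8 | 8
7 | 8 | 8
8 | 3 | 3
9 | 8 | 8
9 | 8 | 8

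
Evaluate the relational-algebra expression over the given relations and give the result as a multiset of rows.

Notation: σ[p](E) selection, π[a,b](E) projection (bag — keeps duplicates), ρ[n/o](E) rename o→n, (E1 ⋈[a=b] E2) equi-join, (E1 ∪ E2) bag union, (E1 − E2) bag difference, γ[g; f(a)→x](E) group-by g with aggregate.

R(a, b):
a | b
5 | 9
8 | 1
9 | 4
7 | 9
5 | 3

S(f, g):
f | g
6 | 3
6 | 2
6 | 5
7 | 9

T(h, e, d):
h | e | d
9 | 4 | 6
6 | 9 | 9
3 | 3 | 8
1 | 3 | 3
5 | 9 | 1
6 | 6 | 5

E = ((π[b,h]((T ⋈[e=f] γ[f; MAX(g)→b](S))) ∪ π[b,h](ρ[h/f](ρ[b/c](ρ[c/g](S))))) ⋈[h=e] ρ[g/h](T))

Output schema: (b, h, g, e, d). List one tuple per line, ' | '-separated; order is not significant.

Row counts bottom-up:
  T → 6
  S → 4
  γ[f; MAX(g)→b](S) → 2
  (T ⋈[e=f] γ[f; MAX(g)→b](S)) → 1
  π[b,h]((T ⋈[e=f] γ[f; MAX(g)→b](S))) → 1
  S → 4
  ρ[c/g](S) → 4
  ρ[b/c](ρ[c/g](S)) → 4
  ρ[h/f](ρ[b/c](ρ[c/g](S))) → 4
  π[b,h](ρ[h/f](ρ[b/c](ρ[c/g](S)))) → 4
  (π[b,h]((T ⋈[e=f] γ[f; MAX(g)→b](S))) ∪ π[b,h](ρ[h/f](ρ[b/c](ρ[c/g](S))))) → 5
  T → 6
  ρ[g/h](T) → 6
  ((π[b,h]((T ⋈[e=f] γ[f; MAX(g)→b](S))) ∪ π[b,h](ρ[h/f](ρ[b/c](ρ[c/g](S))))) ⋈[h=e] ρ[g/h](T)) → 4

== RESULT ==
b | h | g | e | d
2 | 6 | 6 | 6 | 5
3 | 6 | 6 | 6 | 5
5 | 6 | 6 | 6 | 5
5 | 6 | 6 | 6 | 5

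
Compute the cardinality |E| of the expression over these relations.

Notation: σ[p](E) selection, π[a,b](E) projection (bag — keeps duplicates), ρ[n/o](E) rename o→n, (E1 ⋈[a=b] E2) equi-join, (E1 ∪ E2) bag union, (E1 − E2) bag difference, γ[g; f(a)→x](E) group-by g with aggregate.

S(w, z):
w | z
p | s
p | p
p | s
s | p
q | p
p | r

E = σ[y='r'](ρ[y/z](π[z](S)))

Subexpression sizes:
  S → 6
  π[z](S) → 6
  ρ[y/z](π[z](S)) → 6
  σ[y='r'](ρ[y/z](π[z](S))) → 1

|E| = 1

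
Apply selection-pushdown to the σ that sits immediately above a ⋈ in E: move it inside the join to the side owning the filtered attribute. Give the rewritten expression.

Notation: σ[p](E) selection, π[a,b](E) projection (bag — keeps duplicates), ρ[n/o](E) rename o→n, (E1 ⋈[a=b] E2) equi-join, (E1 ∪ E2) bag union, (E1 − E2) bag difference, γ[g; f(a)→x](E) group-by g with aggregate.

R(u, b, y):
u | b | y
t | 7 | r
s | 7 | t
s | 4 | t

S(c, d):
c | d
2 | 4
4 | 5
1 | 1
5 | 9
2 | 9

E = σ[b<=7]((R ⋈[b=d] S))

σ filters on b, owned by the left side.
E' = (σ[b<=7](R) ⋈[b=d] S)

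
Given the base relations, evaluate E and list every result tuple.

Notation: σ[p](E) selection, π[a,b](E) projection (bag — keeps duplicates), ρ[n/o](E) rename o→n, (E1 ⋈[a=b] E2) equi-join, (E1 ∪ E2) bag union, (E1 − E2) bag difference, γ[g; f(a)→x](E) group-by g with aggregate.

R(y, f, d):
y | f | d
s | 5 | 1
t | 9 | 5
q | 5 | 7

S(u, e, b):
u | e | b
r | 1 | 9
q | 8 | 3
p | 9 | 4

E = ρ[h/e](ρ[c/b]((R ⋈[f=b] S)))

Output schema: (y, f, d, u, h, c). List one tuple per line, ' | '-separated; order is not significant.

Per-node cardinality:
  R → 3
  S → 3
  (R ⋈[f=b] S) → 1
  ρ[c/b]((R ⋈[f=b] S)) → 1
  ρ[h/e](ρ[c/b]((R ⋈[f=b] S))) → 1

== RESULT ==
y | f | d | u | h | c
t | 9 | 5 | r | 1 | 9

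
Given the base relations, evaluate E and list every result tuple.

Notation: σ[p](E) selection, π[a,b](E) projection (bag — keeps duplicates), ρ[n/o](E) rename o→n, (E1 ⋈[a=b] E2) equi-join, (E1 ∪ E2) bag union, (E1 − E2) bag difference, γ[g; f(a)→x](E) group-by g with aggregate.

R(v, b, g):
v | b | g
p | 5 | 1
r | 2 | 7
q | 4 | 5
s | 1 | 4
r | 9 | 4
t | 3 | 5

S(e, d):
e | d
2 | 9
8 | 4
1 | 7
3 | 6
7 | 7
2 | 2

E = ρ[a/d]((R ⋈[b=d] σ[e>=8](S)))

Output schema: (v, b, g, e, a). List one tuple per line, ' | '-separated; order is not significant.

Stepwise |·|:
  R → 6
  S → 6
  σ[e>=8](S) → 1
  (R ⋈[b=d] σ[e>=8](S)) → 1
  ρ[a/d]((R ⋈[b=d] σ[e>=8](S))) → 1

== RESULT ==
v | b | g | e | a
q | 4 | 5 | 8 | 4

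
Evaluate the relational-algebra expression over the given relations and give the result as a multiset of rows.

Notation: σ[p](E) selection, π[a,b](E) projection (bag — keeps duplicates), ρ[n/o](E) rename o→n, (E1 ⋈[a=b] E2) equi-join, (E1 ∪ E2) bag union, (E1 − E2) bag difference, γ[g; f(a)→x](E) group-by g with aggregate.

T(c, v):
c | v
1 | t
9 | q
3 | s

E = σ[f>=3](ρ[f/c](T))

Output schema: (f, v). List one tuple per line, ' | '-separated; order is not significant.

Subexpression sizes:
  T → 3
  ρ[f/c](T) → 3
  σ[f>=3](ρ[f/c](T)) → 2

== RESULT ==
f | v
3 | s
9 | q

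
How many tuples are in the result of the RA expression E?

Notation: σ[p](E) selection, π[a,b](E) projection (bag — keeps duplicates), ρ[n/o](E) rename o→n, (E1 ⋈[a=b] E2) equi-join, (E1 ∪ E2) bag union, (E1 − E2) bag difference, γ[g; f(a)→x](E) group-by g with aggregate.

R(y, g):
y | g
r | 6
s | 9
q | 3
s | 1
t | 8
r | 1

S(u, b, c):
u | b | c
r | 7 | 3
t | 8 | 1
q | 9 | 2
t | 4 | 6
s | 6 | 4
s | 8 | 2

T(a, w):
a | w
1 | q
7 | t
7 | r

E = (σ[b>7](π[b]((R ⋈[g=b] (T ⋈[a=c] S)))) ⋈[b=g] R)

Stepwise |·|:
  R → 6
  T → 3
  S → 6
  (T ⋈[a=c] S) → 1
  (R ⋈[g=b] (T ⋈[a=c] S)) → 1
  π[b]((R ⋈[g=b] (T ⋈[a=c] S))) → 1
  σ[b>7](π[b]((R ⋈[g=b] (T ⋈[a=c] S)))) → 1
  R → 6
  (σ[b>7](π[b]((R ⋈[g=b] (T ⋈[a=c] S)))) ⋈[b=g] R) → 1

|E| = 1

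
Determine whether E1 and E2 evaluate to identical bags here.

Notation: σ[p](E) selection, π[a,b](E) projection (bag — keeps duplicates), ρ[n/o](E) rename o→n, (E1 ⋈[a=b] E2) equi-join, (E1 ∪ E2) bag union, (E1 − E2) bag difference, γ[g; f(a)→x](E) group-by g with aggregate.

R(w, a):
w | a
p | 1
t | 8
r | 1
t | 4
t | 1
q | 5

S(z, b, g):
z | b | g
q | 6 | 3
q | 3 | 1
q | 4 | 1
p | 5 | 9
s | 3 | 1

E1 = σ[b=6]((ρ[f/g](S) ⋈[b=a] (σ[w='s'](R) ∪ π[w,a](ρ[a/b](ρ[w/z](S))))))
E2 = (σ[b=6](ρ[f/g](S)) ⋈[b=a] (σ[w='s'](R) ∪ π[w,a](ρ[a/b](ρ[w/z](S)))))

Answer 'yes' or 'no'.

E1 row counts bottom-up:
  S → 5
  ρ[f/g](S) → 5
  R → 6
  σ[w='s'](R) → 0
  S → 5
  ρ[w/z](S) → 5
  ρ[a/b](ρ[w/z](S)) → 5
  π[w,a](ρ[a/b](ρ[w/z](S))) → 5
  (σ[w='s'](R) ∪ π[w,a](ρ[a/b](ρ[w/z](S)))) → 5
  (ρ[f/g](S) ⋈[b=a] (σ[w='s'](R) ∪ π[w,a](ρ[a/b](ρ[w/z](S))))) → 7
  σ[b=6]((ρ[f/g](S) ⋈[b=a] (σ[w='s'](R) ∪ π[w,a](ρ[a/b](ρ[w/z](S)))))) → 1
E2 row counts bottom-up:
  S → 5
  ρ[f/g](S) → 5
  σ[b=6](ρ[f/g](S)) → 1
  R → 6
  σ[w='s'](R) → 0
  S → 5
  ρ[w/z](S) → 5
  ρ[a/b](ρ[w/z](S)) → 5
  π[w,a](ρ[a/b](ρ[w/z](S))) → 5
  (σ[w='s'](R) ∪ π[w,a](ρ[a/b](ρ[w/z](S)))) → 5
  (σ[b=6](ρ[f/g](S)) ⋈[b=a] (σ[w='s'](R) ∪ π[w,a](ρ[a/b](ρ[w/z](S))))) → 1

E1 and E2 produce the same multiset:
z | b | f | w | a
q | 6 | 3 | q | 6

yes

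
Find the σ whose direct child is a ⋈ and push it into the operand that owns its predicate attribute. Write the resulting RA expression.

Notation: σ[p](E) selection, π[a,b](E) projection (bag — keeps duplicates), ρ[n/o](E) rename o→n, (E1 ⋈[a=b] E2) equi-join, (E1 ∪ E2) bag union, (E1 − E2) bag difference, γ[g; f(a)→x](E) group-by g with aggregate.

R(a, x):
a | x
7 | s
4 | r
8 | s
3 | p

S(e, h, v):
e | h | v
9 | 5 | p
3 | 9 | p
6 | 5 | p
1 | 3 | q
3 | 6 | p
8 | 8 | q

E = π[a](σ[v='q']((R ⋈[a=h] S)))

σ filters on v, owned by the right side.
E' = π[a]((R ⋈[a=h] σ[v='q'](S)))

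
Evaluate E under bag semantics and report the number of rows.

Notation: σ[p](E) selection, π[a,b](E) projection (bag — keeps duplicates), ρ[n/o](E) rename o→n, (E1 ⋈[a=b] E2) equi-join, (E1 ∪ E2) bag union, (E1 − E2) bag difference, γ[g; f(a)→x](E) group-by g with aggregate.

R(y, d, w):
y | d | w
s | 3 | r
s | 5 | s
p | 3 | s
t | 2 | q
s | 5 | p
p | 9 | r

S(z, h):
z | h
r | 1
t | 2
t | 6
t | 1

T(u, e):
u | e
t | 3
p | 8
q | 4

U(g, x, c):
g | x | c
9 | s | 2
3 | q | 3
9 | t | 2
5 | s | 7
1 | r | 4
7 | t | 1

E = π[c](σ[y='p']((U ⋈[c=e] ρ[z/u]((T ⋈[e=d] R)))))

Subexpression sizes:
  U → 6
  T → 3
  R → 6
  (T ⋈[e=d] R) → 2
  ρ[z/u]((T ⋈[e=d] R)) → 2
  (U ⋈[c=e] ρ[z/u]((T ⋈[e=d] R))) → 2
  σ[y='p']((U ⋈[c=e] ρ[z/u]((T ⋈[e=d] R)))) → 1
  π[c](σ[y='p']((U ⋈[c=e] ρ[z/u]((T ⋈[e=d] R))))) → 1

|E| = 1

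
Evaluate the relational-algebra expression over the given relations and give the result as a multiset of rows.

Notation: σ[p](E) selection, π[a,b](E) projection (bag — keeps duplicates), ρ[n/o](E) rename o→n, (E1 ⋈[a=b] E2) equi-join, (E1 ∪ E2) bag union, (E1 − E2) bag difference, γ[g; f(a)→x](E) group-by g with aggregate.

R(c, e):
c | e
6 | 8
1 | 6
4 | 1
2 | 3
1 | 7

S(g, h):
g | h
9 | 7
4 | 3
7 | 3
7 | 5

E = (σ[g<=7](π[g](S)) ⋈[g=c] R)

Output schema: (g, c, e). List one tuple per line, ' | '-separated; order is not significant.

Stepwise |·|:
  S → 4
  π[g](S) → 4
  σ[g<=7](π[g](S)) → 3
  R → 5
  (σ[g<=7](π[g](S)) ⋈[g=c] R) → 1

== RESULT ==
g | c | e
4 | 4 | 1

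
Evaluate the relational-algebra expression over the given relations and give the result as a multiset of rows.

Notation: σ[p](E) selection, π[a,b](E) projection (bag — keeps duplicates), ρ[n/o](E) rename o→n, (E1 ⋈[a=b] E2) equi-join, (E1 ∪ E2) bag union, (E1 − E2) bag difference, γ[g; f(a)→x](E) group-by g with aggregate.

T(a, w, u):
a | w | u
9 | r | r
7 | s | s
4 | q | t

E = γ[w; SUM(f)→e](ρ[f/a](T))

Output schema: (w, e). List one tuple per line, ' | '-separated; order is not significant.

Subexpression sizes:
  T → 3
  ρ[f/a](T) → 3
  γ[w; SUM(f)→e](ρ[f/a](T)) → 3

== RESULT ==
w | e
q | 4
r | 9
s | 7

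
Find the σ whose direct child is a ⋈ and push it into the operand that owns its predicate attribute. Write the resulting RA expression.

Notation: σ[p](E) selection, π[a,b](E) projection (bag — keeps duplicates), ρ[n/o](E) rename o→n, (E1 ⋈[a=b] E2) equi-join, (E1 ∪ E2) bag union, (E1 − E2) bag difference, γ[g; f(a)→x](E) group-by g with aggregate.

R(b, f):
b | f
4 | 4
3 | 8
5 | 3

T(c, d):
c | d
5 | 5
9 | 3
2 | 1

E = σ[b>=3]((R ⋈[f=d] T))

σ filters on b, owned by the left side.
E' = (σ[b>=3](R) ⋈[f=d] T)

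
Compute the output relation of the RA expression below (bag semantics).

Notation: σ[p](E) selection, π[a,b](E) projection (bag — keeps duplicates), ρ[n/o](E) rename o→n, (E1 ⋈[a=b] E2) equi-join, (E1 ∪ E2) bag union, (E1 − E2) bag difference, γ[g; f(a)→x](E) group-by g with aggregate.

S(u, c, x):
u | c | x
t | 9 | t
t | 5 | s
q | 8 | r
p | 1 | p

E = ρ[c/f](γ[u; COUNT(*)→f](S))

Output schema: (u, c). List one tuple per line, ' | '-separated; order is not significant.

Subexpression sizes:
  S → 4
  γ[u; COUNT(*)→f](S) → 3
  ρ[c/f](γ[u; COUNT(*)→f](S)) → 3

== RESULT ==
u | c
p | 1
q | 1
t | 2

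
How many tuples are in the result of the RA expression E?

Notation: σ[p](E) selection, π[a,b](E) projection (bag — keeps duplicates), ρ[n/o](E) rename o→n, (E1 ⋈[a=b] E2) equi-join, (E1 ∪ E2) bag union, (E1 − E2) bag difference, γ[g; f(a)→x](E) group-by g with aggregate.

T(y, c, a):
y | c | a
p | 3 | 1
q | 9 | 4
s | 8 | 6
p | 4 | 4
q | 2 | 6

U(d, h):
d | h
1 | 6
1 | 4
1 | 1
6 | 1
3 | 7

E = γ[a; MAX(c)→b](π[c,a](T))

Stepwise |·|:
  T → 5
  π[c,a](T) → 5
  γ[a; MAX(c)→b](π[c,a](T)) → 3

|E| = 3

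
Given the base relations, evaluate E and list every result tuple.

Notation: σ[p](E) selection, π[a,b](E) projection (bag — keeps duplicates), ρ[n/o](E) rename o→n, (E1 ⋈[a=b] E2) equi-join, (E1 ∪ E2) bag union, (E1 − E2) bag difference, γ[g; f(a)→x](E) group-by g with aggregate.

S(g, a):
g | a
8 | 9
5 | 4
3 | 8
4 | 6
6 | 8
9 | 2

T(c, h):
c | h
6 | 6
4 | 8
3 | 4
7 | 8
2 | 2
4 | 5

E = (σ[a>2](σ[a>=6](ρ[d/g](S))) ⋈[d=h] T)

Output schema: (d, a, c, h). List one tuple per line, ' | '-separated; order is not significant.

Stepwise |·|:
  S → 6
  ρ[d/g](S) → 6
  σ[a>=6](ρ[d/g](S)) → 4
  σ[a>2](σ[a>=6](ρ[d/g](S))) → 4
  T → 6
  (σ[a>2](σ[a>=6](ρ[d/g](S))) ⋈[d=h] T) → 4

== RESULT ==
d | a | c | h
4 | 6 | 3 | 4
6 | 8 | 6 | 6
8 | 9 | 4 | 8
8 | 9 | 7 | 8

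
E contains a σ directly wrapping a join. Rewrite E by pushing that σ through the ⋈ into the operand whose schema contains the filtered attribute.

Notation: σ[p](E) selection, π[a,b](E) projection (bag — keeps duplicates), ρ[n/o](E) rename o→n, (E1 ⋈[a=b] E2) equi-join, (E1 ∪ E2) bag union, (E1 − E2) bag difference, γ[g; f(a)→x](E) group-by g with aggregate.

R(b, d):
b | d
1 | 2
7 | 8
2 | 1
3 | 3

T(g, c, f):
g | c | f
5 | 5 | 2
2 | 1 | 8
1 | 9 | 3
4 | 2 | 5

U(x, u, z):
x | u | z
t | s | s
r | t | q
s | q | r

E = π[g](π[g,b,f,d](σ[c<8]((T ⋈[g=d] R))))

σ filters on c, owned by the left side.
E' = π[g](π[g,b,f,d]((σ[c<8](T) ⋈[g=d] R)))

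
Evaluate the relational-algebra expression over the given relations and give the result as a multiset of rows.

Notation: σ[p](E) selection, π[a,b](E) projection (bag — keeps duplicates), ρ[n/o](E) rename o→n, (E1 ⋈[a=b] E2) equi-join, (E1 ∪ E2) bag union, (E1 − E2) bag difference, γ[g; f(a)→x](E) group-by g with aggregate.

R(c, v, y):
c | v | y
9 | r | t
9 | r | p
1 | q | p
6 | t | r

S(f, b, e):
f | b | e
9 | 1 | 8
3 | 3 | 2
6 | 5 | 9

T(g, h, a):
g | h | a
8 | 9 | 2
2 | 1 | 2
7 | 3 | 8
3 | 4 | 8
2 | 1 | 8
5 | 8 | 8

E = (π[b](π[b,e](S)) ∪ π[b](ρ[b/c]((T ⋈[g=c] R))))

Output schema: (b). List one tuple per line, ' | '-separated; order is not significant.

Row counts bottom-up:
  S → 3
  π[b,e](S) → 3
  π[b](π[b,e](S)) → 3
  T → 6
  R → 4
  (T ⋈[g=c] R) → 0
  ρ[b/c]((T ⋈[g=c] R)) → 0
  π[b](ρ[b/c]((T ⋈[g=c] R))) → 0
  (π[b](π[b,e](S)) ∪ π[b](ρ[b/c]((T ⋈[g=c] R)))) → 3

== RESULT ==
b
1
3
5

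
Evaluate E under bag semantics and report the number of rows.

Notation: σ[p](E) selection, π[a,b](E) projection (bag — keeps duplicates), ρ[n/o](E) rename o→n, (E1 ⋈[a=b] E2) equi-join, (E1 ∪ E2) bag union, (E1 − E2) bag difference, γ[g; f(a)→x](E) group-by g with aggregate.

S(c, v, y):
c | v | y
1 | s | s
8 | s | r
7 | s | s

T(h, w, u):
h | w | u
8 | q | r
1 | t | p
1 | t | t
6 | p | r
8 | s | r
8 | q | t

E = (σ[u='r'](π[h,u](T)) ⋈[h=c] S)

Subexpression sizes:
  T → 6
  π[h,u](T) → 6
  σ[u='r'](π[h,u](T)) → 3
  S → 3
  (σ[u='r'](π[h,u](T)) ⋈[h=c] S) → 2

|E| = 2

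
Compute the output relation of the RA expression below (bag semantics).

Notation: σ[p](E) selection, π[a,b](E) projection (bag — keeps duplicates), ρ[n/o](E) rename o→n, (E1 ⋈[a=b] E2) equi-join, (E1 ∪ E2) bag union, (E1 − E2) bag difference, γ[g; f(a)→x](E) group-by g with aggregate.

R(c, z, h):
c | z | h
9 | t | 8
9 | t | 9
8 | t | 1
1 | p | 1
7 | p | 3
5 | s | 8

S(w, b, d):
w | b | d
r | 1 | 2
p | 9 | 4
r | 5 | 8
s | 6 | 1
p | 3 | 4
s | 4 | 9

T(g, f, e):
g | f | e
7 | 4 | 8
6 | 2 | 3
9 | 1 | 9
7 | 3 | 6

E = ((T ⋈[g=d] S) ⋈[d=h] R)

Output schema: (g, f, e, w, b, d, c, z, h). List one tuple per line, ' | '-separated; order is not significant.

Subexpression sizes:
  T → 4
  S → 6
  (T ⋈[g=d] S) → 1
  R → 6
  ((T ⋈[g=d] S) ⋈[d=h] R) → 1

== RESULT ==
g | f | e | w | b | d | c | z | h
9 | 1 | 9 | s | 4 | 9 | 9 | t | 9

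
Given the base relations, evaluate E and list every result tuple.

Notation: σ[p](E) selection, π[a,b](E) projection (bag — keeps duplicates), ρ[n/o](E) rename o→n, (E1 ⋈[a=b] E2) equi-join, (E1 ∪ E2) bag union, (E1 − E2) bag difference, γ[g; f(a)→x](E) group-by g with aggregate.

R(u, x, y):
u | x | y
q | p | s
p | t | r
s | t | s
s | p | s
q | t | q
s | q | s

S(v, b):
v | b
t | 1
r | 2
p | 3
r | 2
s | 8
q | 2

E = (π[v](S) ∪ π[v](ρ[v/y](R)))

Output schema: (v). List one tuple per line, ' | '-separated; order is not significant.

Stepwise |·|:
  S → 6
  π[v](S) → 6
  R → 6
  ρ[v/y](R) → 6
  π[v](ρ[v/y](R)) → 6
  (π[v](S) ∪ π[v](ρ[v/y](R))) → 12

== RESULT ==
v
p
q
q
r
r
r
s
s
s
s
s
t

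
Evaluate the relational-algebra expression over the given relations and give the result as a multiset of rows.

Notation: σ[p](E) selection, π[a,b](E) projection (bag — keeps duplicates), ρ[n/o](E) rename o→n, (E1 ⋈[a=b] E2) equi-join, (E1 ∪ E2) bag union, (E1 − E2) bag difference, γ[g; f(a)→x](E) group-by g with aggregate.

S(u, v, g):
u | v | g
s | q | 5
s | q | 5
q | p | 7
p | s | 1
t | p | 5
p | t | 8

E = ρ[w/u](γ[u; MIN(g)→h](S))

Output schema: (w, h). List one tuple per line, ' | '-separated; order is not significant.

Subexpression sizes:
  S → 6
  γ[u; MIN(g)→h](S) → 4
  ρ[w/u](γ[u; MIN(g)→h](S)) → 4

== RESULT ==
w | h
p | 1
q | 7
s | 5
t | 5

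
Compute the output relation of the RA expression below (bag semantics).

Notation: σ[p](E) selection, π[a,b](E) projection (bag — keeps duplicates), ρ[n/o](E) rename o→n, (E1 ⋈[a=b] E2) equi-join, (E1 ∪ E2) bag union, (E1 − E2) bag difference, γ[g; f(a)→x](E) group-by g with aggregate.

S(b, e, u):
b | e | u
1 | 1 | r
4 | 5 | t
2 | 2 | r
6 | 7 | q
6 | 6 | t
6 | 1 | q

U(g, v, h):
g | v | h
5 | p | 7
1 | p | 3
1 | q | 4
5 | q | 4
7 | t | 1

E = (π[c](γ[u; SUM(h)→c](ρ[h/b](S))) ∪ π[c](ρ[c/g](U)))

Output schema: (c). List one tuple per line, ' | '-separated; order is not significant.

Row counts bottom-up:
  S → 6
  ρ[h/b](S) → 6
  γ[u; SUM(h)→c](ρ[h/b](S)) → 3
  π[c](γ[u; SUM(h)→c](ρ[h/b](S))) → 3
  U → 5
  ρ[c/g](U) → 5
  π[c](ρ[c/g](U)) → 5
  (π[c](γ[u; SUM(h)→c](ρ[h/b](S))) ∪ π[c](ρ[c/g](U))) → 8

== RESULT ==
c
1
1
3
5
5
7
10
12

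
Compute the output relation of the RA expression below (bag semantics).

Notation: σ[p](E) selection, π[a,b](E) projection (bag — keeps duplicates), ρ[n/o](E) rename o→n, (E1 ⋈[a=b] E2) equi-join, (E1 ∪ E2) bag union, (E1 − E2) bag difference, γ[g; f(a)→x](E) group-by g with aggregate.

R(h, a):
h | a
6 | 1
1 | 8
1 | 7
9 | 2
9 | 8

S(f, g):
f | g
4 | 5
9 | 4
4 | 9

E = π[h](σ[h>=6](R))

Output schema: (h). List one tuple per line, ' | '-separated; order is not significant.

Per-node cardinality:
  R → 5
  σ[h>=6](R) → 3
  π[h](σ[h>=6](R)) → 3

== RESULT ==
h
6
9
9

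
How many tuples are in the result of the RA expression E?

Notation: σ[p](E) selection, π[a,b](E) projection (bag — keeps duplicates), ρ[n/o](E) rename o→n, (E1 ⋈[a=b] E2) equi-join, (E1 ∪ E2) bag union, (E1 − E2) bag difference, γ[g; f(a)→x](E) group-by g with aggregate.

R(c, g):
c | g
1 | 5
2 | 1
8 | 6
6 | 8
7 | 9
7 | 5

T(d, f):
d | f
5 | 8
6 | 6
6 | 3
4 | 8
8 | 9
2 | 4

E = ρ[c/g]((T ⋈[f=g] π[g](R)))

Stepwise |·|:
  T → 6
  R → 6
  π[g](R) → 6
  (T ⋈[f=g] π[g](R)) → 4
  ρ[c/g]((T ⋈[f=g] π[g](R))) → 4

|E| = 4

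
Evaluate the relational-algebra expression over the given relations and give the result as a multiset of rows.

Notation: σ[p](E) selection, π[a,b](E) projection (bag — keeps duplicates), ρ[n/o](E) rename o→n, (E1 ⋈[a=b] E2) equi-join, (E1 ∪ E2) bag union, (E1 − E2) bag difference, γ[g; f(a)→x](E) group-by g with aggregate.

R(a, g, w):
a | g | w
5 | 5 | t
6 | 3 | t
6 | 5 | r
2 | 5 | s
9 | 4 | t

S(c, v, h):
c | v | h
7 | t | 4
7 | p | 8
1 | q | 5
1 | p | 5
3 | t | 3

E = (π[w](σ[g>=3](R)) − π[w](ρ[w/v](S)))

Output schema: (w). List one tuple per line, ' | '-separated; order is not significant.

Stepwise |·|:
  R → 5
  σ[g>=3](R) → 5
  π[w](σ[g>=3](R)) → 5
  S → 5
  ρ[w/v](S) → 5
  π[w](ρ[w/v](S)) → 5
  (π[w](σ[g>=3](R)) − π[w](ρ[w/v](S))) → 3

== RESULT ==
w
r
s
t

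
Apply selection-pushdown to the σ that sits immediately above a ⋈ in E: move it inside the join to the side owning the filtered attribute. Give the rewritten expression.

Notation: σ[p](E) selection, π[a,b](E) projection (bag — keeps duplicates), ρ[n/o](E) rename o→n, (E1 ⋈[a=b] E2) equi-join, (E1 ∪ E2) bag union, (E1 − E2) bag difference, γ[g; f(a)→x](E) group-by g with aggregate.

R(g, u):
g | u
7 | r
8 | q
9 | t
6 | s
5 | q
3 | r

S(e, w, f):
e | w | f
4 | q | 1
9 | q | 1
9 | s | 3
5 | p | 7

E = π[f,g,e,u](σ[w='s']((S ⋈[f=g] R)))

σ filters on w, owned by the left side.
E' = π[f,g,e,u]((σ[w='s'](S) ⋈[f=g] R))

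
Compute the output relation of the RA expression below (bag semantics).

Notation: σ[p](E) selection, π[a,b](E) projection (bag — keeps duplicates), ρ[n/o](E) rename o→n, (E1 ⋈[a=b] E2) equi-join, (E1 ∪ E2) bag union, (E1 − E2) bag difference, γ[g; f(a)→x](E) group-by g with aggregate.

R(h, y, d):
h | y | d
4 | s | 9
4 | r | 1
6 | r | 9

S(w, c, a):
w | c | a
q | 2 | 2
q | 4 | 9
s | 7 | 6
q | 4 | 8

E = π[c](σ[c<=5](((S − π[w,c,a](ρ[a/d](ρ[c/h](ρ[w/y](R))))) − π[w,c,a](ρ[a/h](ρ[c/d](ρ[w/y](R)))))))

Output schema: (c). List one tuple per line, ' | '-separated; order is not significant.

Stepwise |·|:
  S → 4
  R → 3
  ρ[w/y](R) → 3
  ρ[c/h](ρ[w/y](R)) → 3
  ρ[a/d](ρ[c/h](ρ[w/y](R))) → 3
  π[w,c,a](ρ[a/d](ρ[c/h](ρ[w/y](R)))) → 3
  (S − π[w,c,a](ρ[a/d](ρ[c/h](ρ[w/y](R))))) → 4
  R → 3
  ρ[w/y](R) → 3
  ρ[c/d](ρ[w/y](R)) → 3
  ρ[a/h](ρ[c/d](ρ[w/y](R))) → 3
  π[w,c,a](ρ[a/h](ρ[c/d](ρ[w/y](R)))) → 3
  ((S − π[w,c,a](ρ[a/d](ρ[c/h](ρ[w/y](R))))) − π[w,c,a](ρ[a/h](ρ[c/d](ρ[w/y](R))))) → 4
  σ[c<=5](((S − π[w,c,a](ρ[a/d](ρ[c/h](ρ[w/y](R))))) − π[w,c,a](ρ[a/h](ρ[c/d](ρ[w/y](R)))))) → 3
  π[c](σ[c<=5](((S − π[w,c,a](ρ[a/d](ρ[c/h](ρ[w/y](R))))) − π[w,c,a](ρ[a/h](ρ[c/d](ρ[w/y](R))))))) → 3

== RESULT ==
c
2
4
4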